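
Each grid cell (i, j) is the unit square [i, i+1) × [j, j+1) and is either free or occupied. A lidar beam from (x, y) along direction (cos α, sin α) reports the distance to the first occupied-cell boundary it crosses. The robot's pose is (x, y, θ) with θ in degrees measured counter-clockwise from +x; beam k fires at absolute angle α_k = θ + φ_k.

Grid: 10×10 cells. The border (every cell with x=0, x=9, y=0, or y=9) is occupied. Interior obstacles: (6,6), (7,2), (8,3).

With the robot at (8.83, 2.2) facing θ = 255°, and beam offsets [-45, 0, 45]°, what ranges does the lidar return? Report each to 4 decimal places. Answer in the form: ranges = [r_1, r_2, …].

beam 1: φ=-45°, α=210°
  direction (-0.8660, -0.5000); cell (8,2); t to first gridline: x 0.9584, y 0.4000 (then +1.1547 / +2.0000)
    (8,1) via y @ 0.4000
    (7,1) via x @ 0.9584
    (6,1) via x @ 2.1131
    (6,0) via y @ 2.4000  # hit
  → r_1 = 2.4000
beam 2: φ=0°, α=255°
  direction (-0.2588, -0.9659); cell (8,2); t to first gridline: x 3.2069, y 0.2071 (then +3.8637 / +1.0353)
    (8,1) via y @ 0.2071
    (8,0) via y @ 1.2423  # hit
  → r_2 = 1.2423
beam 3: φ=45°, α=300°
  direction (0.5000, -0.8660); cell (8,2); t to first gridline: x 0.3400, y 0.2309 (then +2.0000 / +1.1547)
    (8,1) via y @ 0.2309
    (9,1) via x @ 0.3400  # hit
  → r_3 = 0.3400

ranges = [2.4000, 1.2423, 0.3400]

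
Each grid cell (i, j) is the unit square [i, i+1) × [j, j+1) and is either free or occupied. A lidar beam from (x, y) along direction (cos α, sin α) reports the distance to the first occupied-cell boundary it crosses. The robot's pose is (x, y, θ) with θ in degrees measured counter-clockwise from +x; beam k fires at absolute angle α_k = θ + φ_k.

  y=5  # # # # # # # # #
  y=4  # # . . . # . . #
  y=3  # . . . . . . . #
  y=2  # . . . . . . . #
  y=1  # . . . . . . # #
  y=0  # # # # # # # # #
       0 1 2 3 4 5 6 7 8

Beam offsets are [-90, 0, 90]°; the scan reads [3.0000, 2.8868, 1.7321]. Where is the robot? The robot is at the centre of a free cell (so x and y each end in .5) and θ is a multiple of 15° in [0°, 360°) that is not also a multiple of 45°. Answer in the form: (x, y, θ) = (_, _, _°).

(x, y, θ) = (2.5, 2.5, 60°)

Candidates: 25 free-cell centres × 16 headings = 400 poses. Raycast each; keep the one whose scan matches to 4 dp.
  (4.5, 1.5, 210°): beam 1 = 4.0415 ≠ 3.0000 ✗
  (7.5, 3.5, 120°): beam 1 = 0.5774 ≠ 3.0000 ✗
  (5.5, 1.5, 120°): beam 1 = 2.8868 ≠ 3.0000 ✗
  (7.5, 2.5, 240°): beam 1 = 5.0000 ≠ 3.0000 ✗
  …
  (2.5, 2.5, 60°): r_1=3.0000, r_2=2.8868, r_3=1.7321 — all match ✓
No second candidate reproduces the full scan.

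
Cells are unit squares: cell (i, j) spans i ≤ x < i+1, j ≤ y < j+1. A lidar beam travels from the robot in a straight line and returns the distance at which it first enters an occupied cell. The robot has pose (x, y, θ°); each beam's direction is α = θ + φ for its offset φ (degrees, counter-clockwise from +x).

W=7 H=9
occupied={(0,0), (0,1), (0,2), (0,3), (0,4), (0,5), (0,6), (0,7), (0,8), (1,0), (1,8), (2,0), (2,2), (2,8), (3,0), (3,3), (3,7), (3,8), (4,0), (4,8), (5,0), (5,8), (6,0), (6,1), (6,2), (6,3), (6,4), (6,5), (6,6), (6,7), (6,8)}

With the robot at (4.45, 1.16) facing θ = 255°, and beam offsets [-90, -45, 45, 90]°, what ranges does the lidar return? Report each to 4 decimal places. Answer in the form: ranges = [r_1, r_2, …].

beam 1: φ=-90°, α=165°
  direction (-0.9659, 0.2588); cell (4,1); t to first gridline: x 0.4659, y 3.2455 (then +1.0353 / +3.8637)
    (3,1) via x @ 0.4659
    (2,1) via x @ 1.5012
    (1,1) via x @ 2.5364
    (1,2) via y @ 3.2455
    (0,2) via x @ 3.5717  # hit
  → r_1 = 3.5717
beam 2: φ=-45°, α=210°
  direction (-0.8660, -0.5000); cell (4,1); t to first gridline: x 0.5196, y 0.3200 (then +1.1547 / +2.0000)
    (4,0) via y @ 0.3200  # hit
  → r_2 = 0.3200
beam 3: φ=45°, α=300°
  direction (0.5000, -0.8660); cell (4,1); t to first gridline: x 1.1000, y 0.1848 (then +2.0000 / +1.1547)
    (4,0) via y @ 0.1848  # hit
  → r_3 = 0.1848
beam 4: φ=90°, α=345°
  direction (0.9659, -0.2588); cell (4,1); t to first gridline: x 0.5694, y 0.6182 (then +1.0353 / +3.8637)
    (5,1) via x @ 0.5694
    (5,0) via y @ 0.6182  # hit
  → r_4 = 0.6182

ranges = [3.5717, 0.3200, 0.1848, 0.6182]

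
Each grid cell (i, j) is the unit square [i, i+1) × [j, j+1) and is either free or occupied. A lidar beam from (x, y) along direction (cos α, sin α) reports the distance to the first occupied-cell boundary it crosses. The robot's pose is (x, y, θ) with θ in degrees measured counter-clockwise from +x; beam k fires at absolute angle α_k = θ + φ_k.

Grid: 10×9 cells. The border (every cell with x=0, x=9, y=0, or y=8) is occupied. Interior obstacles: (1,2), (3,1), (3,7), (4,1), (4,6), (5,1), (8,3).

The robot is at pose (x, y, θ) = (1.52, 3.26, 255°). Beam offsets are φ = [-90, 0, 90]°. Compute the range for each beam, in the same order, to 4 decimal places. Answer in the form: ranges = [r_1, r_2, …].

ranges = [0.5383, 0.2692, 7.7439]

beam 1: φ=-90°, α=165°
  direction (-0.9659, 0.2588); cell (1,3); t to first gridline: x 0.5383, y 2.8591 (then +1.0353 / +3.8637)
    (0,3) via x @ 0.5383  # hit
  → r_1 = 0.5383
beam 2: φ=0°, α=255°
  direction (-0.2588, -0.9659); cell (1,3); t to first gridline: x 2.0091, y 0.2692 (then +3.8637 / +1.0353)
    (1,2) via y @ 0.2692  # hit
  → r_2 = 0.2692
beam 3: φ=90°, α=345°
  direction (0.9659, -0.2588); cell (1,3); t to first gridline: x 0.4969, y 1.0046 (then +1.0353 / +3.8637)
    (2,3) via x @ 0.4969
    (2,2) via y @ 1.0046
    (3,2) via x @ 1.5322
    (4,2) via x @ 2.5675
    (5,2) via x @ 3.6028
    (6,2) via x @ 4.6380
    (6,1) via y @ 4.8683
    (7,1) via x @ 5.6733
    (8,1) via x @ 6.7086
    (9,1) via x @ 7.7439  # hit
  → r_3 = 7.7439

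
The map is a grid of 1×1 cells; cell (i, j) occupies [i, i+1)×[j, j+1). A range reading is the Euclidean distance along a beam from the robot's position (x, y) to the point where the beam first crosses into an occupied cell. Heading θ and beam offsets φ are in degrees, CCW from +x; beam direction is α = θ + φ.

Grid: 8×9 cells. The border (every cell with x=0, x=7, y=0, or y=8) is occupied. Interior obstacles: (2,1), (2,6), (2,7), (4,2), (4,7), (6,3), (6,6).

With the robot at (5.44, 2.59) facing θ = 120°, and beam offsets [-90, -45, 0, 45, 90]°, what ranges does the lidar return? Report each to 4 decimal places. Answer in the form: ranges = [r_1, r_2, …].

ranges = [0.8200, 3.5303, 4.8800, 0.4555, 0.5081]

beam 1: φ=-90°, α=30°
  d=(0.8660,0.5000)  start (5,2)  tX=0.6466 tY=0.8200  stride 1/|dx|=1.1547 1/|dy|=2.0000
    cross x-line → (6,2), t=0.6466
    cross y-line → (6,3), t=0.8200 (wall)
  → r_1 = 0.8200
beam 2: φ=-45°, α=75°
  d=(0.2588,0.9659)  start (5,2)  tX=2.1637 tY=0.4245  stride 1/|dx|=3.8637 1/|dy|=1.0353
    cross y-line → (5,3), t=0.4245
    cross y-line → (5,4), t=1.4597
    cross x-line → (6,4), t=2.1637
    cross y-line → (6,5), t=2.4950
    cross y-line → (6,6), t=3.5303 (wall)
  → r_2 = 3.5303
beam 3: φ=0°, α=120°
  d=(-0.5000,0.8660)  start (5,2)  tX=0.8800 tY=0.4734  stride 1/|dx|=2.0000 1/|dy|=1.1547
    cross y-line → (5,3), t=0.4734
    cross x-line → (4,3), t=0.8800
    cross y-line → (4,4), t=1.6281
    cross y-line → (4,5), t=2.7828
    cross x-line → (3,5), t=2.8800
    cross y-line → (3,6), t=3.9375
    cross x-line → (2,6), t=4.8800 (wall)
  → r_3 = 4.8800
beam 4: φ=45°, α=165°
  d=(-0.9659,0.2588)  start (5,2)  tX=0.4555 tY=1.5841  stride 1/|dx|=1.0353 1/|dy|=3.8637
    cross x-line → (4,2), t=0.4555 (wall)
  → r_4 = 0.4555
beam 5: φ=90°, α=210°
  d=(-0.8660,-0.5000)  start (5,2)  tX=0.5081 tY=1.1800  stride 1/|dx|=1.1547 1/|dy|=2.0000
    cross x-line → (4,2), t=0.5081 (wall)
  → r_5 = 0.5081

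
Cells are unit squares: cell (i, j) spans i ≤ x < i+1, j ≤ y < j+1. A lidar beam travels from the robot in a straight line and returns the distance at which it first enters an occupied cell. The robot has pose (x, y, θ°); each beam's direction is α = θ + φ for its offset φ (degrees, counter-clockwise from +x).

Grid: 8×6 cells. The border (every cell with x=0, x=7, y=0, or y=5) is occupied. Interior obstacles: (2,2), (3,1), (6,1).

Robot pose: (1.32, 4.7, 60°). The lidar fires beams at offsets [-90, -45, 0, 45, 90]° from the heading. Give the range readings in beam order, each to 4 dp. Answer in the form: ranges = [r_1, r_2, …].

ranges = [5.4040, 1.1591, 0.3464, 0.3106, 0.3695]

beam 1: φ=-90°, α=330°
  cosα=0.8660 sinα=-0.5000 | (1,4) | tMaxX 0.7852 tMaxY 1.4000 | tΔX 1.1547 tΔY 2.0000
    t=0.7852 [x] (2,4)
    t=1.4000 [y] (2,3)
    t=1.9399 [x] (3,3)
    t=3.0946 [x] (4,3)
    t=3.4000 [y] (4,2)
    t=4.2493 [x] (5,2)
    t=5.4000 [y] (5,1)
    t=5.4040 [x] (6,1) — stop
  → r_1 = 5.4040
beam 2: φ=-45°, α=15°
  cosα=0.9659 sinα=0.2588 | (1,4) | tMaxX 0.7040 tMaxY 1.1591 | tΔX 1.0353 tΔY 3.8637
    t=0.7040 [x] (2,4)
    t=1.1591 [y] (2,5) — stop
  → r_2 = 1.1591
beam 3: φ=0°, α=60°
  cosα=0.5000 sinα=0.8660 | (1,4) | tMaxX 1.3600 tMaxY 0.3464 | tΔX 2.0000 tΔY 1.1547
    t=0.3464 [y] (1,5) — stop
  → r_3 = 0.3464
beam 4: φ=45°, α=105°
  cosα=-0.2588 sinα=0.9659 | (1,4) | tMaxX 1.2364 tMaxY 0.3106 | tΔX 3.8637 tΔY 1.0353
    t=0.3106 [y] (1,5) — stop
  → r_4 = 0.3106
beam 5: φ=90°, α=150°
  cosα=-0.8660 sinα=0.5000 | (1,4) | tMaxX 0.3695 tMaxY 0.6000 | tΔX 1.1547 tΔY 2.0000
    t=0.3695 [x] (0,4) — stop
  → r_5 = 0.3695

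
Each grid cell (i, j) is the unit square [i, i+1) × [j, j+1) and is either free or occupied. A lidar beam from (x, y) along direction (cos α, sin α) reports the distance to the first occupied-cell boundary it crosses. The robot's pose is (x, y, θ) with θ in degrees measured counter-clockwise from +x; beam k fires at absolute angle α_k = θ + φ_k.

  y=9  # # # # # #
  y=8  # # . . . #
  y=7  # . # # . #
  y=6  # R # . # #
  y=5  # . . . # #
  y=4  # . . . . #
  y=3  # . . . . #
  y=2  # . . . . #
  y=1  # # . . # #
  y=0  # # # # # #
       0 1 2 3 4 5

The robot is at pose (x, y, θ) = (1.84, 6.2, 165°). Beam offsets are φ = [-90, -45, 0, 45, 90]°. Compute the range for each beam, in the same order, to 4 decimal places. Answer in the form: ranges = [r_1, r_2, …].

ranges = [0.6182, 1.6800, 0.8696, 0.9699, 3.2455]

beam 1: φ=-90°, α=75°
  direction (0.2588, 0.9659); cell (1,6); t to first gridline: x 0.6182, y 0.8282 (then +3.8637 / +1.0353)
    (2,6) via x @ 0.6182  # hit
  → r_1 = 0.6182
beam 2: φ=-45°, α=120°
  direction (-0.5000, 0.8660); cell (1,6); t to first gridline: x 1.6800, y 0.9238 (then +2.0000 / +1.1547)
    (1,7) via y @ 0.9238
    (0,7) via x @ 1.6800  # hit
  → r_2 = 1.6800
beam 3: φ=0°, α=165°
  direction (-0.9659, 0.2588); cell (1,6); t to first gridline: x 0.8696, y 3.0910 (then +1.0353 / +3.8637)
    (0,6) via x @ 0.8696  # hit
  → r_3 = 0.8696
beam 4: φ=45°, α=210°
  direction (-0.8660, -0.5000); cell (1,6); t to first gridline: x 0.9699, y 0.4000 (then +1.1547 / +2.0000)
    (1,5) via y @ 0.4000
    (0,5) via x @ 0.9699  # hit
  → r_4 = 0.9699
beam 5: φ=90°, α=255°
  direction (-0.2588, -0.9659); cell (1,6); t to first gridline: x 3.2455, y 0.2071 (then +3.8637 / +1.0353)
    (1,5) via y @ 0.2071
    (1,4) via y @ 1.2423
    (1,3) via y @ 2.2776
    (0,3) via x @ 3.2455  # hit
  → r_5 = 3.2455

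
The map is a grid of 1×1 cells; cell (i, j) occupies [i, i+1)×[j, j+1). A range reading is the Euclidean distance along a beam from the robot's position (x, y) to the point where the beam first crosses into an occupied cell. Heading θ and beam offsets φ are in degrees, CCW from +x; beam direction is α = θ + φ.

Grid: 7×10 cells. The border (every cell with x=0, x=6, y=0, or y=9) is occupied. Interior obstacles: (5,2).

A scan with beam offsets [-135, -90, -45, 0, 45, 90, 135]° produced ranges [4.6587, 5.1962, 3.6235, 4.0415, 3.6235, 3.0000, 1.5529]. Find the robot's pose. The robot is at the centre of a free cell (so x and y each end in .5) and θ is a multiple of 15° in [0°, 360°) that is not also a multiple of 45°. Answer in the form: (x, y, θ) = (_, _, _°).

The pose lattice has 39·16 = 624 candidates. Test each by forward raycasting.
  (3.5, 6.5, 15°): beam 1 = 5.0000 ≠ 4.6587 ✗
  (4.5, 2.5, 120°): beam 1 = 0.5176 ≠ 4.6587 ✗
  (4.5, 7.5, 60°): beam 2 = 1.7321 ≠ 5.1962 ✗
  (3.5, 6.5, 60°): beam 1 = 5.6940 ≠ 4.6587 ✗
  …
  (2.5, 5.5, 30°): r_1=4.6587, r_2=5.1962, r_3=3.6235, r_4=4.0415, r_5=3.6235, r_6=3.0000, r_7=1.5529 — all match ✓
Unique over the lattice → pose = (2.5, 5.5, 30°).

(x, y, θ) = (2.5, 5.5, 30°)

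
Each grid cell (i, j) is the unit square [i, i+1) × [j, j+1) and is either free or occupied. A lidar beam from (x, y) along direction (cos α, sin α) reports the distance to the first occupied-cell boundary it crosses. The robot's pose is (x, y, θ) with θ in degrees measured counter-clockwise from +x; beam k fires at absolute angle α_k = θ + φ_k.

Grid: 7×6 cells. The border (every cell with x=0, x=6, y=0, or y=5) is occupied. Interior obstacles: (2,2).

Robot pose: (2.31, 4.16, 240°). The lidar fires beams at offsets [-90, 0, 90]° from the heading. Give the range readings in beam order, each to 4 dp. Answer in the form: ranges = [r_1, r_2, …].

beam 1: φ=-90°, α=150°
  d=(-0.8660,0.5000)  start (2,4)  tX=0.3580 tY=1.6800  stride 1/|dx|=1.1547 1/|dy|=2.0000
    cross x-line → (1,4), t=0.3580
    cross x-line → (0,4), t=1.5127 (wall)
  → r_1 = 1.5127
beam 2: φ=0°, α=240°
  d=(-0.5000,-0.8660)  start (2,4)  tX=0.6200 tY=0.1848  stride 1/|dx|=2.0000 1/|dy|=1.1547
    cross y-line → (2,3), t=0.1848
    cross x-line → (1,3), t=0.6200
    cross y-line → (1,2), t=1.3395
    cross y-line → (1,1), t=2.4942
    cross x-line → (0,1), t=2.6200 (wall)
  → r_2 = 2.6200
beam 3: φ=90°, α=330°
  d=(0.8660,-0.5000)  start (2,4)  tX=0.7967 tY=0.3200  stride 1/|dx|=1.1547 1/|dy|=2.0000
    cross y-line → (2,3), t=0.3200
    cross x-line → (3,3), t=0.7967
    cross x-line → (4,3), t=1.9514
    cross y-line → (4,2), t=2.3200
    cross x-line → (5,2), t=3.1061
    cross x-line → (6,2), t=4.2608 (wall)
  → r_3 = 4.2608

ranges = [1.5127, 2.6200, 4.2608]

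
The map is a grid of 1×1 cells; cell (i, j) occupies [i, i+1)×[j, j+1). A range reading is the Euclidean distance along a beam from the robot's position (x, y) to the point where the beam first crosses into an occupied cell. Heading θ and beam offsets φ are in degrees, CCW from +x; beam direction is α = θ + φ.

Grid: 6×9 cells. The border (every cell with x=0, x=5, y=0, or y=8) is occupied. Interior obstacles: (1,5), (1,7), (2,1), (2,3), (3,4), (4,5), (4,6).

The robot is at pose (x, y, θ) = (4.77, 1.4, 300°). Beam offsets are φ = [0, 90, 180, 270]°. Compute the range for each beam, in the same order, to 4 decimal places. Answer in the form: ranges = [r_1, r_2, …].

beam 1: φ=0°, α=300°
  dir = (cos 300°, sin 300°) = (0.5000, -0.8660); from cell (4,1)
  next x-line at t=0.4600, next y-line at t=0.4619; Δt_x=2.0000, Δt_y=1.1547
    x: enter (5,1) at t=0.4600 ← occupied
  → r_1 = 0.4600
beam 2: φ=90°, α=30°
  dir = (cos 30°, sin 30°) = (0.8660, 0.5000); from cell (4,1)
  next x-line at t=0.2656, next y-line at t=1.2000; Δt_x=1.1547, Δt_y=2.0000
    x: enter (5,1) at t=0.2656 ← occupied
  → r_2 = 0.2656
beam 3: φ=180°, α=120°
  dir = (cos 120°, sin 120°) = (-0.5000, 0.8660); from cell (4,1)
  next x-line at t=1.5400, next y-line at t=0.6928; Δt_x=2.0000, Δt_y=1.1547
    y: enter (4,2) at t=0.6928
    x: enter (3,2) at t=1.5400
    y: enter (3,3) at t=1.8475
    y: enter (3,4) at t=3.0022 ← occupied
  → r_3 = 3.0022
beam 4: φ=270°, α=210°
  dir = (cos 210°, sin 210°) = (-0.8660, -0.5000); from cell (4,1)
  next x-line at t=0.8891, next y-line at t=0.8000; Δt_x=1.1547, Δt_y=2.0000
    y: enter (4,0) at t=0.8000 ← occupied
  → r_4 = 0.8000

ranges = [0.4600, 0.2656, 3.0022, 0.8000]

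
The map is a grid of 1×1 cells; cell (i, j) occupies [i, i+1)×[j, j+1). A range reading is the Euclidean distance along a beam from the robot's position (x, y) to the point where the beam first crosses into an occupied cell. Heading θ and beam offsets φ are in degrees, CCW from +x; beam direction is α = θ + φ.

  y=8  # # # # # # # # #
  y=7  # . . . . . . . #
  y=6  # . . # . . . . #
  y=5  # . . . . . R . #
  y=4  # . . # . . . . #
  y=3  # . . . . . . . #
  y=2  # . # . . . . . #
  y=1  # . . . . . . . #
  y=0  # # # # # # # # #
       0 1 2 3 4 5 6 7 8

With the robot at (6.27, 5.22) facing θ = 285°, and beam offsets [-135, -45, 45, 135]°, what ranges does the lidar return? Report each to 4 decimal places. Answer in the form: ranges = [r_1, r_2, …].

beam 1: φ=-135°, α=150°
  d=(-0.8660,0.5000)  start (6,5)  tX=0.3118 tY=1.5600  stride 1/|dx|=1.1547 1/|dy|=2.0000
    cross x-line → (5,5), t=0.3118
    cross x-line → (4,5), t=1.4665
    cross y-line → (4,6), t=1.5600
    cross x-line → (3,6), t=2.6212 (wall)
  → r_1 = 2.6212
beam 2: φ=-45°, α=240°
  d=(-0.5000,-0.8660)  start (6,5)  tX=0.5400 tY=0.2540  stride 1/|dx|=2.0000 1/|dy|=1.1547
    cross y-line → (6,4), t=0.2540
    cross x-line → (5,4), t=0.5400
    cross y-line → (5,3), t=1.4087
    cross x-line → (4,3), t=2.5400
    cross y-line → (4,2), t=2.5634
    cross y-line → (4,1), t=3.7181
    cross x-line → (3,1), t=4.5400
    cross y-line → (3,0), t=4.8728 (wall)
  → r_2 = 4.8728
beam 3: φ=45°, α=330°
  d=(0.8660,-0.5000)  start (6,5)  tX=0.8429 tY=0.4400  stride 1/|dx|=1.1547 1/|dy|=2.0000
    cross y-line → (6,4), t=0.4400
    cross x-line → (7,4), t=0.8429
    cross x-line → (8,4), t=1.9976 (wall)
  → r_3 = 1.9976
beam 4: φ=135°, α=60°
  d=(0.5000,0.8660)  start (6,5)  tX=1.4600 tY=0.9007  stride 1/|dx|=2.0000 1/|dy|=1.1547
    cross y-line → (6,6), t=0.9007
    cross x-line → (7,6), t=1.4600
    cross y-line → (7,7), t=2.0554
    cross y-line → (7,8), t=3.2101 (wall)
  → r_4 = 3.2101

ranges = [2.6212, 4.8728, 1.9976, 3.2101]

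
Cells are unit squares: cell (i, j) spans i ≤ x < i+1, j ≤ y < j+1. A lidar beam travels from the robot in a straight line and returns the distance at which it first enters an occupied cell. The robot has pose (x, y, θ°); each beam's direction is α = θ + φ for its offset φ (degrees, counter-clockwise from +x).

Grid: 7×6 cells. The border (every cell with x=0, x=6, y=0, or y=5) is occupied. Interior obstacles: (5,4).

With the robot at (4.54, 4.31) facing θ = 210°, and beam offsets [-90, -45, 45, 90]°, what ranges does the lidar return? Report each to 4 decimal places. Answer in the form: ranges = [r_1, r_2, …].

beam 1: φ=-90°, α=120°
  d=(-0.5000,0.8660)  start (4,4)  tX=1.0800 tY=0.7967  stride 1/|dx|=2.0000 1/|dy|=1.1547
    cross y-line → (4,5), t=0.7967 (wall)
  → r_1 = 0.7967
beam 2: φ=-45°, α=165°
  d=(-0.9659,0.2588)  start (4,4)  tX=0.5590 tY=2.6660  stride 1/|dx|=1.0353 1/|dy|=3.8637
    cross x-line → (3,4), t=0.5590
    cross x-line → (2,4), t=1.5943
    cross x-line → (1,4), t=2.6296
    cross y-line → (1,5), t=2.6660 (wall)
  → r_2 = 2.6660
beam 3: φ=45°, α=255°
  d=(-0.2588,-0.9659)  start (4,4)  tX=2.0864 tY=0.3209  stride 1/|dx|=3.8637 1/|dy|=1.0353
    cross y-line → (4,3), t=0.3209
    cross y-line → (4,2), t=1.3562
    cross x-line → (3,2), t=2.0864
    cross y-line → (3,1), t=2.3915
    cross y-line → (3,0), t=3.4268 (wall)
  → r_3 = 3.4268
beam 4: φ=90°, α=300°
  d=(0.5000,-0.8660)  start (4,4)  tX=0.9200 tY=0.3580  stride 1/|dx|=2.0000 1/|dy|=1.1547
    cross y-line → (4,3), t=0.3580
    cross x-line → (5,3), t=0.9200
    cross y-line → (5,2), t=1.5127
    cross y-line → (5,1), t=2.6674
    cross x-line → (6,1), t=2.9200 (wall)
  → r_4 = 2.9200

ranges = [0.7967, 2.6660, 3.4268, 2.9200]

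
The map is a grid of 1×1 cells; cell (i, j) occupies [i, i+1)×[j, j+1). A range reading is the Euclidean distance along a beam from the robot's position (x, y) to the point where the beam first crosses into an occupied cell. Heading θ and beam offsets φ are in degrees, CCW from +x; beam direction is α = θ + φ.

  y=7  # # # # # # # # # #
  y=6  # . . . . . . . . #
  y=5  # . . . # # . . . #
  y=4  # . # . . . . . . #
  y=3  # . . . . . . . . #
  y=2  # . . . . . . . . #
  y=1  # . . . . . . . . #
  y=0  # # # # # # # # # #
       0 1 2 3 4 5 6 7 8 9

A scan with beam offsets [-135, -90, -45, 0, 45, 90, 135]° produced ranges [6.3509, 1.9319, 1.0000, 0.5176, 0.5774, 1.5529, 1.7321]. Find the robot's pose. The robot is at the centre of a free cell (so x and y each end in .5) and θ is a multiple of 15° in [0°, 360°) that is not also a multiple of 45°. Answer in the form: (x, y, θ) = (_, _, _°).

Enumerate (i+0.5, j+0.5, θ) over the 45 free cells and 16 admissible headings. For each, cast all 7 beams and compare to the given ranges.
  (2.5, 1.5, 15°): beam 1 = 0.5774 ≠ 6.3509 ✗
  (6.5, 5.5, 105°): beam 1 = 2.8868 ≠ 6.3509 ✗
  (2.5, 3.5, 105°): beam 1 = 5.0000 ≠ 6.3509 ✗
  (6.5, 5.5, 120°): beam 1 = 2.5882 ≠ 6.3509 ✗
  (5.5, 1.5, 285°): beam 1 = 5.1962 ≠ 6.3509 ✗
  …
  (2.5, 6.5, 75°): r_1=6.3509, r_2=1.9319, r_3=1.0000, r_4=0.5176, r_5=0.5774, r_6=1.5529, r_7=1.7321 — all match ✓
No second candidate reproduces the full scan.

(x, y, θ) = (2.5, 6.5, 75°)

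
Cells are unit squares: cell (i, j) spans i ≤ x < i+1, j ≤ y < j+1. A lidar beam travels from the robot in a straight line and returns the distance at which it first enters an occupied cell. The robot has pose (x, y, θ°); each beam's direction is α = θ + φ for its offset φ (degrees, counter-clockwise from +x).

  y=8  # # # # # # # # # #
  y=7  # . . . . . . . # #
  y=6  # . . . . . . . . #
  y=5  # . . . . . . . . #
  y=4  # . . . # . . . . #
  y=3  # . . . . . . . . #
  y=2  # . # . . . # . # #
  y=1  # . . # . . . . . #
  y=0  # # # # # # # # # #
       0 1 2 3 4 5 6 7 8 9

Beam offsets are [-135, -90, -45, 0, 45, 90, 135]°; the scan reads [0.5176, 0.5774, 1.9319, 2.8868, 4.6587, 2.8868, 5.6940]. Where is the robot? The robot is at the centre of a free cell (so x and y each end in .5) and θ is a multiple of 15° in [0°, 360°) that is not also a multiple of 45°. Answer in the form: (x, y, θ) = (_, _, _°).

(x, y, θ) = (3.5, 7.5, 210°)

Enumerate (i+0.5, j+0.5, θ) over the 50 free cells and 16 admissible headings. For each, cast all 7 beams and compare to the given ranges.
  (3.5, 2.5, 105°): beam 1 = 3.0000 ≠ 0.5176 ✗
  (1.5, 3.5, 120°): beam 1 = 4.6587 ≠ 0.5176 ✗
  (2.5, 5.5, 285°): beam 1 = 1.7321 ≠ 0.5176 ✗
  …
  (3.5, 7.5, 210°): r_1=0.5176, r_2=0.5774, r_3=1.9319, r_4=2.8868, r_5=4.6587, r_6=2.8868, r_7=5.6940 — all match ✓
No second candidate reproduces the full scan.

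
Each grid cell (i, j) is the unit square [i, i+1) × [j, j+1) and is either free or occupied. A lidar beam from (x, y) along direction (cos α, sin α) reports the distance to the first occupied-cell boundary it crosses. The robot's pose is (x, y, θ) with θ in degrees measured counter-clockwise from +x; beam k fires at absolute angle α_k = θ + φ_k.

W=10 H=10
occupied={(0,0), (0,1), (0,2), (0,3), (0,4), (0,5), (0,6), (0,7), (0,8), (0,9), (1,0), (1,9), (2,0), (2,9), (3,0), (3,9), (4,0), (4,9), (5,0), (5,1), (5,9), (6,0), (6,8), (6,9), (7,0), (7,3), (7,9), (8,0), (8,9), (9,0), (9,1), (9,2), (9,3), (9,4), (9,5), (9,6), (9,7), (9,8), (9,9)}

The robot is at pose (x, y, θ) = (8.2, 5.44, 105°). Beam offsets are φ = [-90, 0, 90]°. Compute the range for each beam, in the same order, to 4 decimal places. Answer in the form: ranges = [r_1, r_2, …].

ranges = [0.8282, 3.6856, 7.4540]

beam 1: φ=-90°, α=15°
  d=(0.9659,0.2588)  start (8,5)  tX=0.8282 tY=2.1637  stride 1/|dx|=1.0353 1/|dy|=3.8637
    cross x-line → (9,5), t=0.8282 (wall)
  → r_1 = 0.8282
beam 2: φ=0°, α=105°
  d=(-0.2588,0.9659)  start (8,5)  tX=0.7727 tY=0.5798  stride 1/|dx|=3.8637 1/|dy|=1.0353
    cross y-line → (8,6), t=0.5798
    cross x-line → (7,6), t=0.7727
    cross y-line → (7,7), t=1.6150
    cross y-line → (7,8), t=2.6503
    cross y-line → (7,9), t=3.6856 (wall)
  → r_2 = 3.6856
beam 3: φ=90°, α=195°
  d=(-0.9659,-0.2588)  start (8,5)  tX=0.2071 tY=1.7000  stride 1/|dx|=1.0353 1/|dy|=3.8637
    cross x-line → (7,5), t=0.2071
    cross x-line → (6,5), t=1.2423
    cross y-line → (6,4), t=1.7000
    cross x-line → (5,4), t=2.2776
    cross x-line → (4,4), t=3.3129
    cross x-line → (3,4), t=4.3482
    cross x-line → (2,4), t=5.3834
    cross y-line → (2,3), t=5.5637
    cross x-line → (1,3), t=6.4187
    cross x-line → (0,3), t=7.4540 (wall)
  → r_3 = 7.4540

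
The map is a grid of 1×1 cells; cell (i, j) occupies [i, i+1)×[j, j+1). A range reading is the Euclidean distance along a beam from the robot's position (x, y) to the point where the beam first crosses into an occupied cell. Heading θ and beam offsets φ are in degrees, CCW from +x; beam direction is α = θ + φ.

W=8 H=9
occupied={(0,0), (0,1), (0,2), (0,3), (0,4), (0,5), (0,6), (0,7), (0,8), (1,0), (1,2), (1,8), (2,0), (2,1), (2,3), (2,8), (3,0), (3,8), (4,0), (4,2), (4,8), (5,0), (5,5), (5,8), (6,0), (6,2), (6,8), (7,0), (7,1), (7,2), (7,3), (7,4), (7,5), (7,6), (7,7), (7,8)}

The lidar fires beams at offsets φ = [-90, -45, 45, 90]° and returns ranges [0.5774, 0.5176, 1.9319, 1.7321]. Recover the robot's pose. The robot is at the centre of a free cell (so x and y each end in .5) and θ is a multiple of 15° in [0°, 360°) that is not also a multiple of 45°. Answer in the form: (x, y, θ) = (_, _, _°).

(x, y, θ) = (6.5, 3.5, 30°)

Candidates: 36 free-cell centres × 16 headings = 576 poses. Raycast each; keep the one whose scan matches to 4 dp.
  (4.5, 6.5, 195°): beam 1 = 1.5529 ≠ 0.5774 ✗
  (1.5, 4.5, 165°): beam 1 = 3.6235 ≠ 0.5774 ✗
  (3.5, 5.5, 345°): beam 1 = 1.9319 ≠ 0.5774 ✗
  (1.5, 6.5, 195°): beam 1 = 1.5529 ≠ 0.5774 ✗
  …
  (6.5, 3.5, 30°): r_1=0.5774, r_2=0.5176, r_3=1.9319, r_4=1.7321 — all match ✓
No second candidate reproduces the full scan.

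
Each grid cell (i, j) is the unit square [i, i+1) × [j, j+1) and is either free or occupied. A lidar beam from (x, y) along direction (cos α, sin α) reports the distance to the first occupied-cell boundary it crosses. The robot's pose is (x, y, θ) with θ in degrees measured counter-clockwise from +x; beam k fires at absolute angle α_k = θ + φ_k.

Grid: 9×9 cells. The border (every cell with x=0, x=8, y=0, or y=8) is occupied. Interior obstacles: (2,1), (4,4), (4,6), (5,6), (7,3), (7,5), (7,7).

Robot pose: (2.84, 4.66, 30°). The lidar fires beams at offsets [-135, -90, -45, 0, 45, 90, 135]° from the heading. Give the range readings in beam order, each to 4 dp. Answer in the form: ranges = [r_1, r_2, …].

ranges = [2.7538, 4.2262, 1.2009, 2.6800, 3.4578, 3.6800, 1.9049]

beam 1: φ=-135°, α=255°
  dir = (cos 255°, sin 255°) = (-0.2588, -0.9659); from cell (2,4)
  next x-line at t=3.2455, next y-line at t=0.6833; Δt_x=3.8637, Δt_y=1.0353
    y: enter (2,3) at t=0.6833
    y: enter (2,2) at t=1.7186
    y: enter (2,1) at t=2.7538 ← occupied
  → r_1 = 2.7538
beam 2: φ=-90°, α=300°
  dir = (cos 300°, sin 300°) = (0.5000, -0.8660); from cell (2,4)
  next x-line at t=0.3200, next y-line at t=0.7621; Δt_x=2.0000, Δt_y=1.1547
    x: enter (3,4) at t=0.3200
    y: enter (3,3) at t=0.7621
    y: enter (3,2) at t=1.9168
    x: enter (4,2) at t=2.3200
    y: enter (4,1) at t=3.0715
    y: enter (4,0) at t=4.2262 ← occupied
  → r_2 = 4.2262
beam 3: φ=-45°, α=345°
  dir = (cos 345°, sin 345°) = (0.9659, -0.2588); from cell (2,4)
  next x-line at t=0.1656, next y-line at t=2.5500; Δt_x=1.0353, Δt_y=3.8637
    x: enter (3,4) at t=0.1656
    x: enter (4,4) at t=1.2009 ← occupied
  → r_3 = 1.2009
beam 4: φ=0°, α=30°
  dir = (cos 30°, sin 30°) = (0.8660, 0.5000); from cell (2,4)
  next x-line at t=0.1848, next y-line at t=0.6800; Δt_x=1.1547, Δt_y=2.0000
    x: enter (3,4) at t=0.1848
    y: enter (3,5) at t=0.6800
    x: enter (4,5) at t=1.3395
    x: enter (5,5) at t=2.4942
    y: enter (5,6) at t=2.6800 ← occupied
  → r_4 = 2.6800
beam 5: φ=45°, α=75°
  dir = (cos 75°, sin 75°) = (0.2588, 0.9659); from cell (2,4)
  next x-line at t=0.6182, next y-line at t=0.3520; Δt_x=3.8637, Δt_y=1.0353
    y: enter (2,5) at t=0.3520
    x: enter (3,5) at t=0.6182
    y: enter (3,6) at t=1.3873
    y: enter (3,7) at t=2.4225
    y: enter (3,8) at t=3.4578 ← occupied
  → r_5 = 3.4578
beam 6: φ=90°, α=120°
  dir = (cos 120°, sin 120°) = (-0.5000, 0.8660); from cell (2,4)
  next x-line at t=1.6800, next y-line at t=0.3926; Δt_x=2.0000, Δt_y=1.1547
    y: enter (2,5) at t=0.3926
    y: enter (2,6) at t=1.5473
    x: enter (1,6) at t=1.6800
    y: enter (1,7) at t=2.7020
    x: enter (0,7) at t=3.6800 ← occupied
  → r_6 = 3.6800
beam 7: φ=135°, α=165°
  dir = (cos 165°, sin 165°) = (-0.9659, 0.2588); from cell (2,4)
  next x-line at t=0.8696, next y-line at t=1.3137; Δt_x=1.0353, Δt_y=3.8637
    x: enter (1,4) at t=0.8696
    y: enter (1,5) at t=1.3137
    x: enter (0,5) at t=1.9049 ← occupied
  → r_7 = 1.9049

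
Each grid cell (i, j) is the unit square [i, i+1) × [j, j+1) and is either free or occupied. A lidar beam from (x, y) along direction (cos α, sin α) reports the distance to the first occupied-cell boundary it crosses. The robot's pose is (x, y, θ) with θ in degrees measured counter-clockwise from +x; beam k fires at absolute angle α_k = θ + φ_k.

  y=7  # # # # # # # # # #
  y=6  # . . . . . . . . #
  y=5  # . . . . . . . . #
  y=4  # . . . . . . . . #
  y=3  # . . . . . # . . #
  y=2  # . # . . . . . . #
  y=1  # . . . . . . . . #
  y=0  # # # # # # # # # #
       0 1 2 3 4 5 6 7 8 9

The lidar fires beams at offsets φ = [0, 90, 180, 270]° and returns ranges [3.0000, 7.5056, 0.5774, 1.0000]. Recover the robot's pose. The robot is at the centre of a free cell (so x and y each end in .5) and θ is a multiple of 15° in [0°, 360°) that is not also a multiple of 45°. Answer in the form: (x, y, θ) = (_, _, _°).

Enumerate (i+0.5, j+0.5, θ) over the 46 free cells and 16 admissible headings. For each, cast all 4 beams and compare to the given ranges.
  (8.5, 4.5, 210°): beam 1 = 1.7321 ≠ 3.0000 ✗
  (8.5, 6.5, 60°): beam 1 = 0.5774 ≠ 3.0000 ✗
  (6.5, 4.5, 300°): beam 1 = 0.5774 ≠ 3.0000 ✗
  (5.5, 3.5, 240°): beam 1 = 2.8868 ≠ 3.0000 ✗
  (3.5, 4.5, 105°): beam 1 = 2.5882 ≠ 3.0000 ✗
  …
  (7.5, 1.5, 60°): r_1=3.0000, r_2=7.5056, r_3=0.5774, r_4=1.0000 — all match ✓
Only this pose fits every beam.

(x, y, θ) = (7.5, 1.5, 60°)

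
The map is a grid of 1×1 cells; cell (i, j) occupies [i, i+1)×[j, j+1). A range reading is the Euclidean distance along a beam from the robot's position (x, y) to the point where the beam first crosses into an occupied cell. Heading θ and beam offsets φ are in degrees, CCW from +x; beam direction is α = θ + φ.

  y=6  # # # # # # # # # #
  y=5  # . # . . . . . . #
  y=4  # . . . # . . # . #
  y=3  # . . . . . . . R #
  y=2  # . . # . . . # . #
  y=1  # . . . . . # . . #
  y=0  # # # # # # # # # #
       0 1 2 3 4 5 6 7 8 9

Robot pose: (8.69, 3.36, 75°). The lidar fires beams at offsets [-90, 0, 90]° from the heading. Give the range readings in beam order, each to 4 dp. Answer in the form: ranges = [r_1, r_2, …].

beam 1: φ=-90°, α=345°
  d=(0.9659,-0.2588)  start (8,3)  tX=0.3209 tY=1.3909  stride 1/|dx|=1.0353 1/|dy|=3.8637
    cross x-line → (9,3), t=0.3209 (wall)
  → r_1 = 0.3209
beam 2: φ=0°, α=75°
  d=(0.2588,0.9659)  start (8,3)  tX=1.1977 tY=0.6626  stride 1/|dx|=3.8637 1/|dy|=1.0353
    cross y-line → (8,4), t=0.6626
    cross x-line → (9,4), t=1.1977 (wall)
  → r_2 = 1.1977
beam 3: φ=90°, α=165°
  d=(-0.9659,0.2588)  start (8,3)  tX=0.7143 tY=2.4728  stride 1/|dx|=1.0353 1/|dy|=3.8637
    cross x-line → (7,3), t=0.7143
    cross x-line → (6,3), t=1.7496
    cross y-line → (6,4), t=2.4728
    cross x-line → (5,4), t=2.7849
    cross x-line → (4,4), t=3.8202 (wall)
  → r_3 = 3.8202

ranges = [0.3209, 1.1977, 3.8202]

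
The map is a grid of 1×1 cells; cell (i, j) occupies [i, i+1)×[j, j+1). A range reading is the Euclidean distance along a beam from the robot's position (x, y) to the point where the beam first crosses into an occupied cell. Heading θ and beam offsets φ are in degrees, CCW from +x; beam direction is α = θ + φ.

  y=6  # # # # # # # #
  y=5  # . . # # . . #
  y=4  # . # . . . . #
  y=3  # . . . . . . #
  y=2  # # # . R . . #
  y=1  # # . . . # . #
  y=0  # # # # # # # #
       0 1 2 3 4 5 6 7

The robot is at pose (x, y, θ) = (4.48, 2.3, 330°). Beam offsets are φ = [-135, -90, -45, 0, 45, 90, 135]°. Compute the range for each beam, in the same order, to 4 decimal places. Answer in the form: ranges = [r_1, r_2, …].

beam 1: φ=-135°, α=195°
  cosα=-0.9659 sinα=-0.2588 | (4,2) | tMaxX 0.4969 tMaxY 1.1591 | tΔX 1.0353 tΔY 3.8637
    t=0.4969 [x] (3,2)
    t=1.1591 [y] (3,1)
    t=1.5322 [x] (2,1)
    t=2.5675 [x] (1,1) — stop
  → r_1 = 2.5675
beam 2: φ=-90°, α=240°
  cosα=-0.5000 sinα=-0.8660 | (4,2) | tMaxX 0.9600 tMaxY 0.3464 | tΔX 2.0000 tΔY 1.1547
    t=0.3464 [y] (4,1)
    t=0.9600 [x] (3,1)
    t=1.5011 [y] (3,0) — stop
  → r_2 = 1.5011
beam 3: φ=-45°, α=285°
  cosα=0.2588 sinα=-0.9659 | (4,2) | tMaxX 2.0091 tMaxY 0.3106 | tΔX 3.8637 tΔY 1.0353
    t=0.3106 [y] (4,1)
    t=1.3459 [y] (4,0) — stop
  → r_3 = 1.3459
beam 4: φ=0°, α=330°
  cosα=0.8660 sinα=-0.5000 | (4,2) | tMaxX 0.6004 tMaxY 0.6000 | tΔX 1.1547 tΔY 2.0000
    t=0.6000 [y] (4,1)
    t=0.6004 [x] (5,1) — stop
  → r_4 = 0.6004
beam 5: φ=45°, α=15°
  cosα=0.9659 sinα=0.2588 | (4,2) | tMaxX 0.5383 tMaxY 2.7046 | tΔX 1.0353 tΔY 3.8637
    t=0.5383 [x] (5,2)
    t=1.5736 [x] (6,2)
    t=2.6089 [x] (7,2) — stop
  → r_5 = 2.6089
beam 6: φ=90°, α=60°
  cosα=0.5000 sinα=0.8660 | (4,2) | tMaxX 1.0400 tMaxY 0.8083 | tΔX 2.0000 tΔY 1.1547
    t=0.8083 [y] (4,3)
    t=1.0400 [x] (5,3)
    t=1.9630 [y] (5,4)
    t=3.0400 [x] (6,4)
    t=3.1177 [y] (6,5)
    t=4.2724 [y] (6,6) — stop
  → r_6 = 4.2724
beam 7: φ=135°, α=105°
  cosα=-0.2588 sinα=0.9659 | (4,2) | tMaxX 1.8546 tMaxY 0.7247 | tΔX 3.8637 tΔY 1.0353
    t=0.7247 [y] (4,3)
    t=1.7600 [y] (4,4)
    t=1.8546 [x] (3,4)
    t=2.7952 [y] (3,5) — stop
  → r_7 = 2.7952

ranges = [2.5675, 1.5011, 1.3459, 0.6004, 2.6089, 4.2724, 2.7952]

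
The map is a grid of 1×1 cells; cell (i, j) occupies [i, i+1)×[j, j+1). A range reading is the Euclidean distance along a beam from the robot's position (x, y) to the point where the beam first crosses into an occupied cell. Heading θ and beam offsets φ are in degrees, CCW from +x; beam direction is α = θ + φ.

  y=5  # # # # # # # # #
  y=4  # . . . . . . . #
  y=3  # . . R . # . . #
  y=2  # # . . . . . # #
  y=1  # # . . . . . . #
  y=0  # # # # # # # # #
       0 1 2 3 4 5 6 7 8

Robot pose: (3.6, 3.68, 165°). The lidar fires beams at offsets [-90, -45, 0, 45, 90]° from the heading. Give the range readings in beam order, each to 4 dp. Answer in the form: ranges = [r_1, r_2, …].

beam 1: φ=-90°, α=75°
  cosα=0.2588 sinα=0.9659 | (3,3) | tMaxX 1.5455 tMaxY 0.3313 | tΔX 3.8637 tΔY 1.0353
    t=0.3313 [y] (3,4)
    t=1.3666 [y] (3,5) — stop
  → r_1 = 1.3666
beam 2: φ=-45°, α=120°
  cosα=-0.5000 sinα=0.8660 | (3,3) | tMaxX 1.2000 tMaxY 0.3695 | tΔX 2.0000 tΔY 1.1547
    t=0.3695 [y] (3,4)
    t=1.2000 [x] (2,4)
    t=1.5242 [y] (2,5) — stop
  → r_2 = 1.5242
beam 3: φ=0°, α=165°
  cosα=-0.9659 sinα=0.2588 | (3,3) | tMaxX 0.6212 tMaxY 1.2364 | tΔX 1.0353 tΔY 3.8637
    t=0.6212 [x] (2,3)
    t=1.2364 [y] (2,4)
    t=1.6564 [x] (1,4)
    t=2.6917 [x] (0,4) — stop
  → r_3 = 2.6917
beam 4: φ=45°, α=210°
  cosα=-0.8660 sinα=-0.5000 | (3,3) | tMaxX 0.6928 tMaxY 1.3600 | tΔX 1.1547 tΔY 2.0000
    t=0.6928 [x] (2,3)
    t=1.3600 [y] (2,2)
    t=1.8475 [x] (1,2) — stop
  → r_4 = 1.8475
beam 5: φ=90°, α=255°
  cosα=-0.2588 sinα=-0.9659 | (3,3) | tMaxX 2.3182 tMaxY 0.7040 | tΔX 3.8637 tΔY 1.0353
    t=0.7040 [y] (3,2)
    t=1.7393 [y] (3,1)
    t=2.3182 [x] (2,1)
    t=2.7745 [y] (2,0) — stop
  → r_5 = 2.7745

ranges = [1.3666, 1.5242, 2.6917, 1.8475, 2.7745]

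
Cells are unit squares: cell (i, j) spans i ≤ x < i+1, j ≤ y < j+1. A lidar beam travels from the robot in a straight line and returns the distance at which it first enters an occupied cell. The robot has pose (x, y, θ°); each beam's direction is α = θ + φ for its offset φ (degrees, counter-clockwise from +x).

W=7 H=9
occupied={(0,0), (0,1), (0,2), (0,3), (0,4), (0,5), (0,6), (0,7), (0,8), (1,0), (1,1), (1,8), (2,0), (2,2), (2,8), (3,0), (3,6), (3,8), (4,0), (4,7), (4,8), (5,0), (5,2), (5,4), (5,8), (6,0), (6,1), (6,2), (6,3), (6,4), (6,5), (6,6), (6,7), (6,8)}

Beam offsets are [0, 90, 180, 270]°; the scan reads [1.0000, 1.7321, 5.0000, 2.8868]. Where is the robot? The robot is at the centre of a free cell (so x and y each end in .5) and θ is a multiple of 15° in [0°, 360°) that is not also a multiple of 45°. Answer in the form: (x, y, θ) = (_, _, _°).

(x, y, θ) = (3.5, 3.5, 240°)

Candidates: 29 free-cell centres × 16 headings = 464 poses. Raycast each; keep the one whose scan matches to 4 dp.
  (3.5, 1.5, 105°): beam 1 = 6.7293 ≠ 1.0000 ✗
  (1.5, 5.5, 345°): beam 1 = 3.6235 ≠ 1.0000 ✗
  (5.5, 6.5, 240°): beam 1 = 5.0000 ≠ 1.0000 ✗
  (5.5, 5.5, 30°): beam 1 = 0.5774 ≠ 1.0000 ✗
  …
  (3.5, 3.5, 240°): r_1=1.0000, r_2=1.7321, r_3=5.0000, r_4=2.8868 — all match ✓
Only this pose fits every beam.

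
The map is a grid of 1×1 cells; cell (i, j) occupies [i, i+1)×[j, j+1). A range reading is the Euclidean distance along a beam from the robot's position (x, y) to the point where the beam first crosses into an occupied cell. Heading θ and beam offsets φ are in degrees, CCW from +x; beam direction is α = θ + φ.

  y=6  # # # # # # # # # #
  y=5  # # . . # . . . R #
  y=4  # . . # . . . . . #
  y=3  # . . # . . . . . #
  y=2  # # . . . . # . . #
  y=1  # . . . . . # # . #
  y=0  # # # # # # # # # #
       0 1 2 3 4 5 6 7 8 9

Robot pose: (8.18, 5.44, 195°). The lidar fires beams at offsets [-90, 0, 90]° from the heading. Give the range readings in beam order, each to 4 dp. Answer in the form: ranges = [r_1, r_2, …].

beam 1: φ=-90°, α=105°
  cosα=-0.2588 sinα=0.9659 | (8,5) | tMaxX 0.6955 tMaxY 0.5798 | tΔX 3.8637 tΔY 1.0353
    t=0.5798 [y] (8,6) — stop
  → r_1 = 0.5798
beam 2: φ=0°, α=195°
  cosα=-0.9659 sinα=-0.2588 | (8,5) | tMaxX 0.1863 tMaxY 1.7000 | tΔX 1.0353 tΔY 3.8637
    t=0.1863 [x] (7,5)
    t=1.2216 [x] (6,5)
    t=1.7000 [y] (6,4)
    t=2.2569 [x] (5,4)
    t=3.2922 [x] (4,4)
    t=4.3275 [x] (3,4) — stop
  → r_2 = 4.3275
beam 3: φ=90°, α=285°
  cosα=0.2588 sinα=-0.9659 | (8,5) | tMaxX 3.1682 tMaxY 0.4555 | tΔX 3.8637 tΔY 1.0353
    t=0.4555 [y] (8,4)
    t=1.4908 [y] (8,3)
    t=2.5261 [y] (8,2)
    t=3.1682 [x] (9,2) — stop
  → r_3 = 3.1682

ranges = [0.5798, 4.3275, 3.1682]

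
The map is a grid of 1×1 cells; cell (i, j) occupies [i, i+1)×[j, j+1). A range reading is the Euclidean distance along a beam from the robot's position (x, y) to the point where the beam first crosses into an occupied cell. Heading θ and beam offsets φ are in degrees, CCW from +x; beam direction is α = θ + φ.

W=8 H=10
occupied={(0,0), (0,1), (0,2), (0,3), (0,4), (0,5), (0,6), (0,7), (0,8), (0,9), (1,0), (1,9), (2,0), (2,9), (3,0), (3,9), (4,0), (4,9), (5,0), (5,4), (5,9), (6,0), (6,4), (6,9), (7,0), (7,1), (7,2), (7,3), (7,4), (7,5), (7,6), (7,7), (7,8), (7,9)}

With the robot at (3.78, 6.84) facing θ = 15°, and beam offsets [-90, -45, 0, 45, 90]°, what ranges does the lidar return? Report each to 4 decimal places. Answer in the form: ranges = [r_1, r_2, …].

ranges = [6.0460, 3.6800, 3.3336, 2.4942, 2.2362]

beam 1: φ=-90°, α=285°
  dir = (cos 285°, sin 285°) = (0.2588, -0.9659); from cell (3,6)
  next x-line at t=0.8500, next y-line at t=0.8696; Δt_x=3.8637, Δt_y=1.0353
    x: enter (4,6) at t=0.8500
    y: enter (4,5) at t=0.8696
    y: enter (4,4) at t=1.9049
    y: enter (4,3) at t=2.9402
    y: enter (4,2) at t=3.9755
    x: enter (5,2) at t=4.7137
    y: enter (5,1) at t=5.0107
    y: enter (5,0) at t=6.0460 ← occupied
  → r_1 = 6.0460
beam 2: φ=-45°, α=330°
  dir = (cos 330°, sin 330°) = (0.8660, -0.5000); from cell (3,6)
  next x-line at t=0.2540, next y-line at t=1.6800; Δt_x=1.1547, Δt_y=2.0000
    x: enter (4,6) at t=0.2540
    x: enter (5,6) at t=1.4087
    y: enter (5,5) at t=1.6800
    x: enter (6,5) at t=2.5634
    y: enter (6,4) at t=3.6800 ← occupied
  → r_2 = 3.6800
beam 3: φ=0°, α=15°
  dir = (cos 15°, sin 15°) = (0.9659, 0.2588); from cell (3,6)
  next x-line at t=0.2278, next y-line at t=0.6182; Δt_x=1.0353, Δt_y=3.8637
    x: enter (4,6) at t=0.2278
    y: enter (4,7) at t=0.6182
    x: enter (5,7) at t=1.2630
    x: enter (6,7) at t=2.2983
    x: enter (7,7) at t=3.3336 ← occupied
  → r_3 = 3.3336
beam 4: φ=45°, α=60°
  dir = (cos 60°, sin 60°) = (0.5000, 0.8660); from cell (3,6)
  next x-line at t=0.4400, next y-line at t=0.1848; Δt_x=2.0000, Δt_y=1.1547
    y: enter (3,7) at t=0.1848
    x: enter (4,7) at t=0.4400
    y: enter (4,8) at t=1.3395
    x: enter (5,8) at t=2.4400
    y: enter (5,9) at t=2.4942 ← occupied
  → r_4 = 2.4942
beam 5: φ=90°, α=105°
  dir = (cos 105°, sin 105°) = (-0.2588, 0.9659); from cell (3,6)
  next x-line at t=3.0137, next y-line at t=0.1656; Δt_x=3.8637, Δt_y=1.0353
    y: enter (3,7) at t=0.1656
    y: enter (3,8) at t=1.2009
    y: enter (3,9) at t=2.2362 ← occupied
  → r_5 = 2.2362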